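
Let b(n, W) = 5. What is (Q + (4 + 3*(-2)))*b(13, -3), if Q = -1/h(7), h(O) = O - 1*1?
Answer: -65/6 ≈ -10.833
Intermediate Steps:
h(O) = -1 + O (h(O) = O - 1 = -1 + O)
Q = -⅙ (Q = -1/(-1 + 7) = -1/6 = -1*⅙ = -⅙ ≈ -0.16667)
(Q + (4 + 3*(-2)))*b(13, -3) = (-⅙ + (4 + 3*(-2)))*5 = (-⅙ + (4 - 6))*5 = (-⅙ - 2)*5 = -13/6*5 = -65/6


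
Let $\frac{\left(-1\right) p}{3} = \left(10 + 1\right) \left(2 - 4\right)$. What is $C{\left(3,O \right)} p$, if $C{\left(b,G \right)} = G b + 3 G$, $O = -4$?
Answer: $-1584$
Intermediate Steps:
$p = 66$ ($p = - 3 \left(10 + 1\right) \left(2 - 4\right) = - 3 \cdot 11 \left(-2\right) = \left(-3\right) \left(-22\right) = 66$)
$C{\left(b,G \right)} = 3 G + G b$
$C{\left(3,O \right)} p = - 4 \left(3 + 3\right) 66 = \left(-4\right) 6 \cdot 66 = \left(-24\right) 66 = -1584$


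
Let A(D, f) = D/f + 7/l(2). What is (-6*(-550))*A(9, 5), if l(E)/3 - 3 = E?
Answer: 7480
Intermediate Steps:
l(E) = 9 + 3*E
A(D, f) = 7/15 + D/f (A(D, f) = D/f + 7/(9 + 3*2) = D/f + 7/(9 + 6) = D/f + 7/15 = 7/15 + D/f)
(-6*(-550))*A(9, 5) = (-6*(-550))*(7/15 + 9/5) = 3300*(7/15 + 9*(1/5)) = 3300*(7/15 + 9/5) = 3300*(34/15) = 7480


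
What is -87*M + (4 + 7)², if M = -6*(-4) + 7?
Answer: -2576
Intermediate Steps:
M = 31 (M = 24 + 7 = 31)
-87*M + (4 + 7)² = -87*31 + (4 + 7)² = -2697 + 11² = -2697 + 121 = -2576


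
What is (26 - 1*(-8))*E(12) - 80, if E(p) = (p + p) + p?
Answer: 1144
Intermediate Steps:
E(p) = 3*p (E(p) = 2*p + p = 3*p)
(26 - 1*(-8))*E(12) - 80 = (26 - 1*(-8))*(3*12) - 80 = (26 + 8)*36 - 80 = 34*36 - 80 = 1224 - 80 = 1144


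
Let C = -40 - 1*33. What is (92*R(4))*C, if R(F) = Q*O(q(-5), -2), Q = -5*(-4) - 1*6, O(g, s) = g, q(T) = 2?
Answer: -188048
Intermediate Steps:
Q = 14 (Q = 20 - 6 = 14)
C = -73 (C = -40 - 33 = -73)
R(F) = 28 (R(F) = 14*2 = 28)
(92*R(4))*C = (92*28)*(-73) = 2576*(-73) = -188048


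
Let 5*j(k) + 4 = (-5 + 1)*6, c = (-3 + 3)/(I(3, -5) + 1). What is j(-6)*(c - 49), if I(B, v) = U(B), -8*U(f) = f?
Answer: 1372/5 ≈ 274.40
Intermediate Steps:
U(f) = -f/8
I(B, v) = -B/8
c = 0 (c = (-3 + 3)/(-⅛*3 + 1) = 0/(-3/8 + 1) = 0/(5/8) = (8/5)*0 = 0)
j(k) = -28/5 (j(k) = -⅘ + ((-5 + 1)*6)/5 = -⅘ + (-4*6)/5 = -⅘ + (⅕)*(-24) = -⅘ - 24/5 = -28/5)
j(-6)*(c - 49) = -28*(0 - 49)/5 = -28/5*(-49) = 1372/5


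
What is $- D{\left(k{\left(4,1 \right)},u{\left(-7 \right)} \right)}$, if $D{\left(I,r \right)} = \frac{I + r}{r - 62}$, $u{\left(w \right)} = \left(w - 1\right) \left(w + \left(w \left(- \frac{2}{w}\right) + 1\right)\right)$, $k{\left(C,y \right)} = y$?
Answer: $- \frac{65}{2} \approx -32.5$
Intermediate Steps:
$u{\left(w \right)} = \left(-1 + w\right)^{2}$ ($u{\left(w \right)} = \left(-1 + w\right) \left(w + \left(-2 + 1\right)\right) = \left(-1 + w\right) \left(w - 1\right) = \left(-1 + w\right) \left(-1 + w\right) = \left(-1 + w\right)^{2}$)
$D{\left(I,r \right)} = \frac{I + r}{-62 + r}$
$- D{\left(k{\left(4,1 \right)},u{\left(-7 \right)} \right)} = - \frac{1 + \left(1 + \left(-7\right)^{2} - -14\right)}{-62 + \left(1 + \left(-7\right)^{2} - -14\right)} = - \frac{1 + \left(1 + 49 + 14\right)}{-62 + \left(1 + 49 + 14\right)} = - \frac{1 + 64}{-62 + 64} = - \frac{65}{2}$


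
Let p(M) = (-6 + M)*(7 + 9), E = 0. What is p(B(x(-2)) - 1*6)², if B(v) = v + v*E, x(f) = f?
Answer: 50176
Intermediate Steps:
B(v) = v (B(v) = v + v*0 = v + 0 = v)
p(M) = -96 + 16*M (p(M) = (-6 + M)*16 = -96 + 16*M)
p(B(x(-2)) - 1*6)² = (-96 + 16*(-2 - 1*6))² = (-96 + 16*(-2 - 6))² = (-96 + 16*(-8))² = (-96 - 128)² = (-224)² = 50176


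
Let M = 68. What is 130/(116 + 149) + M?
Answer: 3630/53 ≈ 68.491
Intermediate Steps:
130/(116 + 149) + M = 130/(116 + 149) + 68 = 130/265 + 68 = 130*(1/265) + 68 = 26/53 + 68 = 3630/53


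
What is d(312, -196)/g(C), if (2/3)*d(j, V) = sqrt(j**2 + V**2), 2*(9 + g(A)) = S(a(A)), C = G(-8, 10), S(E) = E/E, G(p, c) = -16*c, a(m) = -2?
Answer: -12*sqrt(8485)/17 ≈ -65.022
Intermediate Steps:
S(E) = 1
C = -160 (C = -16*10 = -160)
g(A) = -17/2 (g(A) = -9 + (1/2)*1 = -9 + 1/2 = -17/2)
d(j, V) = 3*sqrt(V**2 + j**2)/2 (d(j, V) = 3*sqrt(j**2 + V**2)/2 = 3*sqrt(V**2 + j**2)/2)
d(312, -196)/g(C) = (3*sqrt((-196)**2 + 312**2)/2)/(-17/2) = (3*sqrt(38416 + 97344)/2)*(-2/17) = (3*sqrt(135760)/2)*(-2/17) = (3*(4*sqrt(8485))/2)*(-2/17) = (6*sqrt(8485))*(-2/17) = -12*sqrt(8485)/17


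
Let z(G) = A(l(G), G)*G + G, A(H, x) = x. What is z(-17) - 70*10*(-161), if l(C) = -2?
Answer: 112972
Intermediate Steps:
z(G) = G + G² (z(G) = G*G + G = G² + G = G + G²)
z(-17) - 70*10*(-161) = -17*(1 - 17) - 70*10*(-161) = -17*(-16) - 700*(-161) = 272 + 112700 = 112972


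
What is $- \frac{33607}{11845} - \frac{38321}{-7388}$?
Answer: $\frac{205623729}{87510860} \approx 2.3497$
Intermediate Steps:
$- \frac{33607}{11845} - \frac{38321}{-7388} = \left(-33607\right) \frac{1}{11845} - - \frac{38321}{7388} = - \frac{33607}{11845} + \frac{38321}{7388} = \frac{205623729}{87510860}$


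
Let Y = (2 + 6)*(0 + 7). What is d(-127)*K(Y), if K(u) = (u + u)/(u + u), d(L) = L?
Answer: -127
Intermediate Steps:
Y = 56 (Y = 8*7 = 56)
K(u) = 1 (K(u) = (2*u)/((2*u)) = (2*u)*(1/(2*u)) = 1)
d(-127)*K(Y) = -127*1 = -127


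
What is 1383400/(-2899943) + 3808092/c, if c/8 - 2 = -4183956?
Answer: -14336976361889/24266456229244 ≈ -0.59081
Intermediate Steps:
c = -33471632 (c = 16 + 8*(-4183956) = 16 - 33471648 = -33471632)
1383400/(-2899943) + 3808092/c = 1383400/(-2899943) + 3808092/(-33471632) = 1383400*(-1/2899943) + 3808092*(-1/33471632) = -1383400/2899943 - 952023/8367908 = -14336976361889/24266456229244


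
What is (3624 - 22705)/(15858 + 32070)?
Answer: -19081/47928 ≈ -0.39812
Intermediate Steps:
(3624 - 22705)/(15858 + 32070) = -19081/47928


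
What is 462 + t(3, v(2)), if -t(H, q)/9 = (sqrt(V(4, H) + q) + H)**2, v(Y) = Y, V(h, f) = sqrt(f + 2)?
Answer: 462 - 9*(3 + sqrt(2 + sqrt(5)))**2 ≈ 231.73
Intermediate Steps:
V(h, f) = sqrt(2 + f)
t(H, q) = -9*(H + sqrt(q + sqrt(2 + H)))**2 (t(H, q) = -9*(sqrt(sqrt(2 + H) + q) + H)**2 = -9*(sqrt(q + sqrt(2 + H)) + H)**2 = -9*(H + sqrt(q + sqrt(2 + H)))**2)
462 + t(3, v(2)) = 462 - 9*(3 + sqrt(2 + sqrt(2 + 3)))**2 = 462 - 9*(3 + sqrt(2 + sqrt(5)))**2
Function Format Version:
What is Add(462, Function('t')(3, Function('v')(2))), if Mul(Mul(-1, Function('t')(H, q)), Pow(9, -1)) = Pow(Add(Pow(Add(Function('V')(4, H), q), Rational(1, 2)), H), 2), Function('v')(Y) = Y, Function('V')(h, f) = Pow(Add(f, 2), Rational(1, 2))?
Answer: Add(462, Mul(-9, Pow(Add(3, Pow(Add(2, Pow(5, Rational(1, 2))), Rational(1, 2))), 2))) ≈ 231.73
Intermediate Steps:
Function('V')(h, f) = Pow(Add(2, f), Rational(1, 2))
Function('t')(H, q) = Mul(-9, Pow(Add(H, Pow(Add(q, Pow(Add(2, H), Rational(1, 2))), Rational(1, 2))), 2)) (Function('t')(H, q) = Mul(-9, Pow(Add(Pow(Add(Pow(Add(2, H), Rational(1, 2)), q), Rational(1, 2)), H), 2)) = Mul(-9, Pow(Add(Pow(Add(q, Pow(Add(2, H), Rational(1, 2))), Rational(1, 2)), H), 2)) = Mul(-9, Pow(Add(H, Pow(Add(q, Pow(Add(2, H), Rational(1, 2))), Rational(1, 2))), 2)))
Add(462, Function('t')(3, Function('v')(2))) = Add(462, Mul(-9, Pow(Add(3, Pow(Add(2, Pow(Add(2, 3), Rational(1, 2))), Rational(1, 2))), 2))) = Add(462, Mul(-9, Pow(Add(3, Pow(Add(2, Pow(5, Rational(1, 2))), Rational(1, 2))), 2)))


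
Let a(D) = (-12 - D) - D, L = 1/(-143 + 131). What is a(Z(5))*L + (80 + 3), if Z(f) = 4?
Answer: 254/3 ≈ 84.667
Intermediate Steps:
L = -1/12 (L = 1/(-12) = -1/12 ≈ -0.083333)
a(D) = -12 - 2*D
a(Z(5))*L + (80 + 3) = (-12 - 2*4)*(-1/12) + (80 + 3) = (-12 - 8)*(-1/12) + 83 = -20*(-1/12) + 83 = 5/3 + 83 = 254/3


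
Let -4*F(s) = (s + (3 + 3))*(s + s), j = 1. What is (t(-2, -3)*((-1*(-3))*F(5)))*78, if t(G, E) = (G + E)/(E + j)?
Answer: -32175/2 ≈ -16088.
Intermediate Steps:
t(G, E) = (E + G)/(1 + E) (t(G, E) = (G + E)/(E + 1) = (E + G)/(1 + E))
F(s) = -s*(6 + s)/2 (F(s) = -(s + (3 + 3))*(s + s)/4 = -(s + 6)*2*s/4 = -(6 + s)*2*s/4 = -s*(6 + s)/2)
(t(-2, -3)*((-1*(-3))*F(5)))*78 = (((-3 - 2)/(1 - 3))*((-1*(-3))*(-½*5*(6 + 5))))*78 = ((-5/(-2))*(3*(-½*5*11)))*78 = ((-½*(-5))*(3*(-55/2)))*78 = ((5/2)*(-165/2))*78 = -825/4*78 = -32175/2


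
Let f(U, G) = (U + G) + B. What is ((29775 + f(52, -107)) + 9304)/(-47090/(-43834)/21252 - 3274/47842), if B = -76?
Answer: -433955710064949072/761918777563 ≈ -5.6956e+5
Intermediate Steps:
f(U, G) = -76 + G + U (f(U, G) = (U + G) - 76 = (G + U) - 76 = -76 + G + U)
((29775 + f(52, -107)) + 9304)/(-47090/(-43834)/21252 - 3274/47842) = ((29775 + (-76 - 107 + 52)) + 9304)/(-47090/(-43834)/21252 - 3274/47842) = ((29775 - 131) + 9304)/(-47090*(-1/43834)*(1/21252) - 3274*1/47842) = (29644 + 9304)/((23545/21917)*(1/21252) - 1637/23921) = 38948/(23545/465780084 - 1637/23921) = 38948/(-761918777563/11141925389364) = 38948*(-11141925389364/761918777563) = -433955710064949072/761918777563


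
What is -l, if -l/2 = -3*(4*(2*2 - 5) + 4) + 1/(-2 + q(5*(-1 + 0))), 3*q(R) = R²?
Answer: 6/19 ≈ 0.31579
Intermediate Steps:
q(R) = R²/3
l = -6/19 (l = -2*(-3*(4*(2*2 - 5) + 4) + 1/(-2 + (5*(-1 + 0))²/3)) = -2*(-3*(4*(4 - 5) + 4) + 1/(-2 + (5*(-1))²/3)) = -2*(-3*(4*(-1) + 4) + 1/(-2 + (⅓)*(-5)²)) = -2*(-3*(-4 + 4) + 1/(-2 + (⅓)*25)) = -2*(-3*0 + 1/(-2 + 25/3)) = -2*(0 + 1/(19/3)) = -2*(0 + 3/19) = -2*3/19 = -6/19 ≈ -0.31579)
-l = -1*(-6/19) = 6/19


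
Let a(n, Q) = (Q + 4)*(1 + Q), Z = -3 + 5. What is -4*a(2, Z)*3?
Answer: -216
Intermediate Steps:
Z = 2
a(n, Q) = (1 + Q)*(4 + Q) (a(n, Q) = (4 + Q)*(1 + Q) = (1 + Q)*(4 + Q))
-4*a(2, Z)*3 = -4*(4 + 2² + 5*2)*3 = -4*(4 + 4 + 10)*3 = -4*18*3 = -72*3 = -216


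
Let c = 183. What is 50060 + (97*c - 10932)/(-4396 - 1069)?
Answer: 273571081/5465 ≈ 50059.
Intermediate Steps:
50060 + (97*c - 10932)/(-4396 - 1069) = 50060 + (97*183 - 10932)/(-4396 - 1069) = 50060 + (17751 - 10932)/(-5465) = 50060 + 6819*(-1/5465) = 50060 - 6819/5465 = 273571081/5465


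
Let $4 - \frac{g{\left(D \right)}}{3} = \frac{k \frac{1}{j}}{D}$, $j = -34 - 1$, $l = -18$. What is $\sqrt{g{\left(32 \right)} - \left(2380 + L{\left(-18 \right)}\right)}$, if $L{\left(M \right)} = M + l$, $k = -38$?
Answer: $\frac{i \sqrt{45709195}}{140} \approx 48.292 i$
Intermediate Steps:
$L{\left(M \right)} = -18 + M$ ($L{\left(M \right)} = M - 18 = -18 + M$)
$j = -35$ ($j = -34 - 1 = -35$)
$g{\left(D \right)} = 12 - \frac{114}{35 D}$ ($g{\left(D \right)} = 12 - 3 \frac{\left(-38\right) \frac{1}{-35}}{D} = 12 - 3 \frac{\left(-38\right) \left(- \frac{1}{35}\right)}{D} = 12 - 3 \frac{38}{35 D} = 12 - \frac{114}{35 D}$)
$\sqrt{g{\left(32 \right)} - \left(2380 + L{\left(-18 \right)}\right)} = \sqrt{\left(12 - \frac{114}{35 \cdot 32}\right) - 2344} = \sqrt{\left(12 - \frac{57}{560}\right) - 2344} = \sqrt{\left(12 - \frac{57}{560}\right) + \left(-2380 + 36\right)} = \sqrt{\frac{6663}{560} - 2344} = \sqrt{- \frac{1305977}{560}} = \frac{i \sqrt{45709195}}{140}$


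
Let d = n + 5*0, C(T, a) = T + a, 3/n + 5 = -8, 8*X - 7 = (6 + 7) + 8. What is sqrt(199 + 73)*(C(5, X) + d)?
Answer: 430*sqrt(17)/13 ≈ 136.38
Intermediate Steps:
X = 7/2 (X = 7/8 + ((6 + 7) + 8)/8 = 7/8 + (13 + 8)/8 = 7/8 + (1/8)*21 = 7/8 + 21/8 = 7/2 ≈ 3.5000)
n = -3/13 (n = 3/(-5 - 8) = 3/(-13) = 3*(-1/13) = -3/13 ≈ -0.23077)
d = -3/13 (d = -3/13 + 5*0 = -3/13 + 0 = -3/13 ≈ -0.23077)
sqrt(199 + 73)*(C(5, X) + d) = sqrt(199 + 73)*((5 + 7/2) - 3/13) = sqrt(272)*(17/2 - 3/13) = (4*sqrt(17))*(215/26) = 430*sqrt(17)/13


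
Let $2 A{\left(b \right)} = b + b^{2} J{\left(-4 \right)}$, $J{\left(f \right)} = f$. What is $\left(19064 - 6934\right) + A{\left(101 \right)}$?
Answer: $- \frac{16443}{2} \approx -8221.5$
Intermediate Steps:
$A{\left(b \right)} = \frac{b}{2} - 2 b^{2}$ ($A{\left(b \right)} = \frac{b + b^{2} \left(-4\right)}{2} = \frac{b - 4 b^{2}}{2} = \frac{b}{2} - 2 b^{2}$)
$\left(19064 - 6934\right) + A{\left(101 \right)} = \left(19064 - 6934\right) + \frac{1}{2} \cdot 101 \left(1 - 404\right) = 12130 + \frac{1}{2} \cdot 101 \left(1 - 404\right) = 12130 + \frac{1}{2} \cdot 101 \left(-403\right) = 12130 - \frac{40703}{2} = - \frac{16443}{2}$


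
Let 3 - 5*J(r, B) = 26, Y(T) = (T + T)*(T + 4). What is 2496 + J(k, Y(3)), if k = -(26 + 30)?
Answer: 12457/5 ≈ 2491.4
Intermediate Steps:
Y(T) = 2*T*(4 + T) (Y(T) = (2*T)*(4 + T) = 2*T*(4 + T))
k = -56 (k = -1*56 = -56)
J(r, B) = -23/5 (J(r, B) = 3/5 - 1/5*26 = 3/5 - 26/5 = -23/5)
2496 + J(k, Y(3)) = 2496 - 23/5 = 12457/5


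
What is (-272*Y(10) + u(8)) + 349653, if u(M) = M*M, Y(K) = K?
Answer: 346997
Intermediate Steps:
u(M) = M**2
(-272*Y(10) + u(8)) + 349653 = (-272*10 + 8**2) + 349653 = (-2720 + 64) + 349653 = -2656 + 349653 = 346997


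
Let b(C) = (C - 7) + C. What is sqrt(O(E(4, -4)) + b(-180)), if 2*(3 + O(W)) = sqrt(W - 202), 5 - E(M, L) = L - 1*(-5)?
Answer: sqrt(-1480 + 6*I*sqrt(22))/2 ≈ 0.18287 + 19.236*I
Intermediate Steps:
E(M, L) = -L (E(M, L) = 5 - (L - 1*(-5)) = 5 - (L + 5) = 5 - (5 + L) = 5 + (-5 - L) = -L)
b(C) = -7 + 2*C (b(C) = (-7 + C) + C = -7 + 2*C)
O(W) = -3 + sqrt(-202 + W)/2 (O(W) = -3 + sqrt(W - 202)/2 = -3 + sqrt(-202 + W)/2)
sqrt(O(E(4, -4)) + b(-180)) = sqrt((-3 + sqrt(-202 - 1*(-4))/2) + (-7 + 2*(-180))) = sqrt((-3 + sqrt(-202 + 4)/2) + (-7 - 360)) = sqrt((-3 + sqrt(-198)/2) - 367) = sqrt((-3 + (3*I*sqrt(22))/2) - 367) = sqrt((-3 + 3*I*sqrt(22)/2) - 367) = sqrt(-370 + 3*I*sqrt(22)/2)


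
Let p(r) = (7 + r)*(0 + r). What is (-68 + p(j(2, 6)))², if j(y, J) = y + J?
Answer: 2704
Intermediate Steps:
j(y, J) = J + y
p(r) = r*(7 + r) (p(r) = (7 + r)*r = r*(7 + r))
(-68 + p(j(2, 6)))² = (-68 + (6 + 2)*(7 + (6 + 2)))² = (-68 + 8*(7 + 8))² = (-68 + 8*15)² = (-68 + 120)² = 52² = 2704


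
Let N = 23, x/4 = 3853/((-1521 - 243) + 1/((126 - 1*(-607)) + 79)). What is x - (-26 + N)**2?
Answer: -25405847/1432367 ≈ -17.737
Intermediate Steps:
x = -12514544/1432367 (x = 4*(3853/((-1521 - 243) + 1/((126 - 1*(-607)) + 79))) = 4*(3853/(-1764 + 1/((126 + 607) + 79))) = 4*(3853/(-1764 + 1/(733 + 79))) = 4*(3853/(-1764 + 1/812)) = 4*(3853/(-1432367/812)) = 4*(3853*(-812/1432367)) = 4*(-3128636/1432367) = -12514544/1432367 ≈ -8.7370)
x - (-26 + N)**2 = -12514544/1432367 - (-26 + 23)**2 = -12514544/1432367 - 1*(-3)**2 = -12514544/1432367 - 1*9 = -12514544/1432367 - 9 = -25405847/1432367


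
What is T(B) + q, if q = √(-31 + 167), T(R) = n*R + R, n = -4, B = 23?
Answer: -69 + 2*√34 ≈ -57.338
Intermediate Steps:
T(R) = -3*R (T(R) = -4*R + R = -3*R)
q = 2*√34 (q = √136 = 2*√34 ≈ 11.662)
T(B) + q = -3*23 + 2*√34 = -69 + 2*√34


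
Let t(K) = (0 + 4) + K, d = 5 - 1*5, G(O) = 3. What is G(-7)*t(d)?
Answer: 12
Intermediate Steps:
d = 0 (d = 5 - 5 = 0)
t(K) = 4 + K
G(-7)*t(d) = 3*(4 + 0) = 3*4 = 12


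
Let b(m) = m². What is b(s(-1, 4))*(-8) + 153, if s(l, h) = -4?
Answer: 25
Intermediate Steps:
b(s(-1, 4))*(-8) + 153 = (-4)²*(-8) + 153 = 16*(-8) + 153 = -128 + 153 = 25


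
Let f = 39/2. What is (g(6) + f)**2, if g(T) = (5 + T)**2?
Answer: 78961/4 ≈ 19740.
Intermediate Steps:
f = 39/2 (f = 39*(1/2) = 39/2 ≈ 19.500)
(g(6) + f)**2 = ((5 + 6)**2 + 39/2)**2 = (11**2 + 39/2)**2 = (121 + 39/2)**2 = (281/2)**2 = 78961/4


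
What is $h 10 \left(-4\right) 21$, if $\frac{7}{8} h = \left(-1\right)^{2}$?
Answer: $-960$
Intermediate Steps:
$h = \frac{8}{7}$ ($h = \frac{8 \left(-1\right)^{2}}{7} = \frac{8}{7} \cdot 1 = \frac{8}{7} \approx 1.1429$)
$h 10 \left(-4\right) 21 = \frac{8 \cdot 10 \left(-4\right)}{7} \cdot 21 = \frac{8}{7} \left(-40\right) 21 = \left(- \frac{320}{7}\right) 21 = -960$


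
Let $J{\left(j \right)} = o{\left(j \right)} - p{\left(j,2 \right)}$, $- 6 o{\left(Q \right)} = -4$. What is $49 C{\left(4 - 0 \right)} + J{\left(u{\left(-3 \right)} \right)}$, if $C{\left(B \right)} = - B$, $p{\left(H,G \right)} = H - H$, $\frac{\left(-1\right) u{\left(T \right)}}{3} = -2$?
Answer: $- \frac{586}{3} \approx -195.33$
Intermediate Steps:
$u{\left(T \right)} = 6$ ($u{\left(T \right)} = \left(-3\right) \left(-2\right) = 6$)
$p{\left(H,G \right)} = 0$
$o{\left(Q \right)} = \frac{2}{3}$ ($o{\left(Q \right)} = \left(- \frac{1}{6}\right) \left(-4\right) = \frac{2}{3}$)
$J{\left(j \right)} = \frac{2}{3}$ ($J{\left(j \right)} = \frac{2}{3} - 0 = \frac{2}{3} + 0 = \frac{2}{3}$)
$49 C{\left(4 - 0 \right)} + J{\left(u{\left(-3 \right)} \right)} = 49 \left(- (4 - 0)\right) + \frac{2}{3} = 49 \left(- (4 + 0)\right) + \frac{2}{3} = 49 \left(\left(-1\right) 4\right) + \frac{2}{3} = 49 \left(-4\right) + \frac{2}{3} = -196 + \frac{2}{3} = - \frac{586}{3}$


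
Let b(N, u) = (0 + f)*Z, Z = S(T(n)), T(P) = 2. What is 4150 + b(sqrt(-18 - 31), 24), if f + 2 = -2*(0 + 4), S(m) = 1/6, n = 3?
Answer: 12445/3 ≈ 4148.3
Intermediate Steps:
S(m) = 1/6
f = -10 (f = -2 - 2*(0 + 4) = -2 - 2*4 = -2 - 8 = -10)
Z = 1/6 ≈ 0.16667
b(N, u) = -5/3 (b(N, u) = (0 - 10)*(1/6) = -10*1/6 = -5/3)
4150 + b(sqrt(-18 - 31), 24) = 4150 - 5/3 = 12445/3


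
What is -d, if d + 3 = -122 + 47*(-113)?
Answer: 5436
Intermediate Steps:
d = -5436 (d = -3 + (-122 + 47*(-113)) = -3 + (-122 - 5311) = -3 - 5433 = -5436)
-d = -1*(-5436) = 5436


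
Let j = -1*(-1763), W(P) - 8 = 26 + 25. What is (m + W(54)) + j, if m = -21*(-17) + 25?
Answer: 2204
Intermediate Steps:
W(P) = 59 (W(P) = 8 + (26 + 25) = 8 + 51 = 59)
j = 1763
m = 382 (m = 357 + 25 = 382)
(m + W(54)) + j = (382 + 59) + 1763 = 441 + 1763 = 2204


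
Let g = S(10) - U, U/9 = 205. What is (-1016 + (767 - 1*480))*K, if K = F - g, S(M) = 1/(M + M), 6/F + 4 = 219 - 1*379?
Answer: -1102852341/820 ≈ -1.3449e+6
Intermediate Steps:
F = -3/82 (F = 6/(-4 + (219 - 1*379)) = 6/(-4 + (219 - 379)) = 6/(-4 - 160) = 6/(-164) = 6*(-1/164) = -3/82 ≈ -0.036585)
S(M) = 1/(2*M)
U = 1845 (U = 9*205 = 1845)
g = -36899/20 (g = (½)/10 - 1*1845 = (½)*(⅒) - 1845 = 1/20 - 1845 = -36899/20 ≈ -1844.9)
K = 1512829/820 (K = -3/82 - 1*(-36899/20) = -3/82 + 36899/20 = 1512829/820 ≈ 1844.9)
(-1016 + (767 - 1*480))*K = (-1016 + (767 - 1*480))*(1512829/820) = (-1016 + (767 - 480))*(1512829/820) = (-1016 + 287)*(1512829/820) = -729*1512829/820 = -1102852341/820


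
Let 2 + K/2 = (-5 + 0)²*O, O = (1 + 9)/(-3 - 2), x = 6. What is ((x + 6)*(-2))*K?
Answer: 2496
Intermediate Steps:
O = -2 (O = 10/(-5) = 10*(-⅕) = -2)
K = -104 (K = -4 + 2*((-5 + 0)²*(-2)) = -4 + 2*((-5)²*(-2)) = -4 + 2*(25*(-2)) = -4 + 2*(-50) = -4 - 100 = -104)
((x + 6)*(-2))*K = ((6 + 6)*(-2))*(-104) = (12*(-2))*(-104) = -24*(-104) = 2496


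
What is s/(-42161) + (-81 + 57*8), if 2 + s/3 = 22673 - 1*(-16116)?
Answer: 2242002/6023 ≈ 372.24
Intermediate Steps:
s = 116361 (s = -6 + 3*(22673 - 1*(-16116)) = -6 + 3*(22673 + 16116) = -6 + 3*38789 = -6 + 116367 = 116361)
s/(-42161) + (-81 + 57*8) = 116361/(-42161) + (-81 + 57*8) = 116361*(-1/42161) + (-81 + 456) = -16623/6023 + 375 = 2242002/6023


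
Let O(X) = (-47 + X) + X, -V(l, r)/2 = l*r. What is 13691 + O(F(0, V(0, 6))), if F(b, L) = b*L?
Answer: 13644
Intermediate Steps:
V(l, r) = -2*l*r
F(b, L) = L*b
O(X) = -47 + 2*X
13691 + O(F(0, V(0, 6))) = 13691 + (-47 + 2*(-2*0*6*0)) = 13691 + (-47 + 2*(0*0)) = 13691 + (-47 + 2*0) = 13691 + (-47 + 0) = 13691 - 47 = 13644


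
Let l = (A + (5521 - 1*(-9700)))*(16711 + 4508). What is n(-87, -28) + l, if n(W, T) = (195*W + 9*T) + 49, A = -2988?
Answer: 259554859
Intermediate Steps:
n(W, T) = 49 + 9*T + 195*W (n(W, T) = (9*T + 195*W) + 49 = 49 + 9*T + 195*W)
l = 259572027 (l = (-2988 + (5521 - 1*(-9700)))*(16711 + 4508) = (-2988 + (5521 + 9700))*21219 = (-2988 + 15221)*21219 = 12233*21219 = 259572027)
n(-87, -28) + l = (49 + 9*(-28) + 195*(-87)) + 259572027 = (49 - 252 - 16965) + 259572027 = -17168 + 259572027 = 259554859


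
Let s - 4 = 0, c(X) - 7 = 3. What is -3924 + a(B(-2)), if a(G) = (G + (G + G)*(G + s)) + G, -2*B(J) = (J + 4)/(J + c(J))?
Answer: -125607/32 ≈ -3925.2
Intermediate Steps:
c(X) = 10 (c(X) = 7 + 3 = 10)
s = 4 (s = 4 + 0 = 4)
B(J) = -(4 + J)/(2*(10 + J)) (B(J) = -(J + 4)/(2*(J + 10)) = -(4 + J)/(2*(10 + J)))
a(G) = 2*G + 2*G*(4 + G) (a(G) = (G + (G + G)*(G + 4)) + G = (G + (2*G)*(4 + G)) + G = (G + 2*G*(4 + G)) + G = 2*G + 2*G*(4 + G))
-3924 + a(B(-2)) = -3924 + 2*((-4 - 1*(-2))/(2*(10 - 2)))*(5 + (-4 - 1*(-2))/(2*(10 - 2))) = -3924 + 2*((½)*(-4 + 2)/8)*(5 + (½)*(-4 + 2)/8) = -3924 + 2*((½)*(⅛)*(-2))*(5 + (½)*(⅛)*(-2)) = -3924 + 2*(-⅛)*(5 - ⅛) = -3924 + 2*(-⅛)*(39/8) = -3924 - 39/32 = -125607/32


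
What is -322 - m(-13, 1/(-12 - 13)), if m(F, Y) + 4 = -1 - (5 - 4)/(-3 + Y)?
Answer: -24117/76 ≈ -317.33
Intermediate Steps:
m(F, Y) = -5 - 1/(-3 + Y) (m(F, Y) = -4 + (-1 - (5 - 4)/(-3 + Y)) = -4 + (-1 - 1/(-3 + Y)) = -5 - 1/(-3 + Y))
-322 - m(-13, 1/(-12 - 13)) = -322 - (14 - 5/(-12 - 13))/(-3 + 1/(-12 - 13)) = -322 - (14 - 5/(-25))/(-3 + 1/(-25)) = -322 - (14 - 5*(-1/25))/(-3 - 1/25) = -322 - (14 + ⅕)/(-76/25) = -322 - (-25)*71/(76*5) = -322 - 1*(-355/76) = -322 + 355/76 = -24117/76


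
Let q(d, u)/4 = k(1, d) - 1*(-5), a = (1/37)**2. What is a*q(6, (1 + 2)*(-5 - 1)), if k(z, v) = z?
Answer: 24/1369 ≈ 0.017531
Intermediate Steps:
a = 1/1369 (a = (1/37)**2 = 1/1369 ≈ 0.00073046)
q(d, u) = 24 (q(d, u) = 4*(1 - 1*(-5)) = 4*(1 + 5) = 4*6 = 24)
a*q(6, (1 + 2)*(-5 - 1)) = (1/1369)*24 = 24/1369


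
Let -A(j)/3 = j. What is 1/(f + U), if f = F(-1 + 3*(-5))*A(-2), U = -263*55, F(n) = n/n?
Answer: -1/14459 ≈ -6.9161e-5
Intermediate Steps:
F(n) = 1
U = -14465
A(j) = -3*j
f = 6 (f = 1*(-3*(-2)) = 1*6 = 6)
1/(f + U) = 1/(6 - 14465) = 1/(-14459) = -1/14459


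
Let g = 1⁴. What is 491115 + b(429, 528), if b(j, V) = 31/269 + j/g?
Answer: 132225367/269 ≈ 4.9154e+5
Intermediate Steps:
g = 1
b(j, V) = 31/269 + j (b(j, V) = 31/269 + j/1 = 31*(1/269) + j*1 = 31/269 + j)
491115 + b(429, 528) = 491115 + (31/269 + 429) = 491115 + 115432/269 = 132225367/269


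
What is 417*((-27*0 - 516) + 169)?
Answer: -144699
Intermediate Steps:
417*((-27*0 - 516) + 169) = 417*((0 - 516) + 169) = 417*(-516 + 169) = 417*(-347) = -144699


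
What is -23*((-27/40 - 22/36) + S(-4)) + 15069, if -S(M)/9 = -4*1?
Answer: 5137409/360 ≈ 14271.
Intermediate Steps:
S(M) = 36 (S(M) = -(-36) = -9*(-4) = 36)
-23*((-27/40 - 22/36) + S(-4)) + 15069 = -23*((-27/40 - 22/36) + 36) + 15069 = -23*((-27*1/40 - 22*1/36) + 36) + 15069 = -23*((-27/40 - 11/18) + 36) + 15069 = -23*(-463/360 + 36) + 15069 = -23*12497/360 + 15069 = -287431/360 + 15069 = 5137409/360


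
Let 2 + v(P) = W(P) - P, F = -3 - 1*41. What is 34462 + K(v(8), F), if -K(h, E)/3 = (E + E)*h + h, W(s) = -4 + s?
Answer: 32896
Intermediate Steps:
F = -44 (F = -3 - 41 = -44)
v(P) = -6 (v(P) = -2 + ((-4 + P) - P) = -2 - 4 = -6)
K(h, E) = -3*h - 6*E*h (K(h, E) = -3*((E + E)*h + h) = -3*((2*E)*h + h) = -3*(2*E*h + h) = -3*(h + 2*E*h) = -3*h - 6*E*h)
34462 + K(v(8), F) = 34462 - 3*(-6)*(1 + 2*(-44)) = 34462 - 3*(-6)*(1 - 88) = 34462 - 3*(-6)*(-87) = 34462 - 1566 = 32896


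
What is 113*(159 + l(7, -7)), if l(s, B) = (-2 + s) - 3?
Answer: 18193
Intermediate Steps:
l(s, B) = -5 + s
113*(159 + l(7, -7)) = 113*(159 + (-5 + 7)) = 113*(159 + 2) = 113*161 = 18193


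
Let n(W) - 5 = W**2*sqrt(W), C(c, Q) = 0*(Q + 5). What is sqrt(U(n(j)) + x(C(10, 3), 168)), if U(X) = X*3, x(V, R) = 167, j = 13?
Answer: sqrt(182 + 507*sqrt(13)) ≈ 44.833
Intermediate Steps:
C(c, Q) = 0 (C(c, Q) = 0*(5 + Q) = 0)
n(W) = 5 + W**(5/2) (n(W) = 5 + W**2*sqrt(W) = 5 + W**(5/2))
U(X) = 3*X
sqrt(U(n(j)) + x(C(10, 3), 168)) = sqrt(3*(5 + 13**(5/2)) + 167) = sqrt(3*(5 + 169*sqrt(13)) + 167) = sqrt((15 + 507*sqrt(13)) + 167) = sqrt(182 + 507*sqrt(13))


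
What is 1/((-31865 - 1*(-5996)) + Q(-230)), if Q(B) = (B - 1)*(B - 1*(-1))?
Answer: 1/27030 ≈ 3.6996e-5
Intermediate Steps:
Q(B) = (1 + B)*(-1 + B) (Q(B) = (-1 + B)*(B + 1) = (-1 + B)*(1 + B) = (1 + B)*(-1 + B))
1/((-31865 - 1*(-5996)) + Q(-230)) = 1/((-31865 - 1*(-5996)) + (-1 + (-230)²)) = 1/((-31865 + 5996) + (-1 + 52900)) = 1/(-25869 + 52899) = 1/27030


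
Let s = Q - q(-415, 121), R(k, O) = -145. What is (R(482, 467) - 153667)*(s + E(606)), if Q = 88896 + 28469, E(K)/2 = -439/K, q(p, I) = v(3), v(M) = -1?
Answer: -5469779131708/303 ≈ -1.8052e+10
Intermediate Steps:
q(p, I) = -1
E(K) = -878/K (E(K) = 2*(-439/K) = -878/K)
Q = 117365
s = 117366 (s = 117365 - 1*(-1) = 117365 + 1 = 117366)
(R(482, 467) - 153667)*(s + E(606)) = (-145 - 153667)*(117366 - 878/606) = -153812*(117366 - 878*1/606) = -153812*(117366 - 439/303) = -153812*35561459/303 = -5469779131708/303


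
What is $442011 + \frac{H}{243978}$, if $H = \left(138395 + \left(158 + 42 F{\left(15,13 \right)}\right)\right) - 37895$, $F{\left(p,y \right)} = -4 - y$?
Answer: $\frac{53920529851}{121989} \approx 4.4201 \cdot 10^{5}$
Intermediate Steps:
$H = 99944$ ($H = \left(138395 + \left(158 + 42 \left(-4 - 13\right)\right)\right) - 37895 = \left(138395 + \left(158 + 42 \left(-17\right)\right)\right) - 37895 = \left(138395 + \left(158 - 714\right)\right) - 37895 = \left(138395 - 556\right) - 37895 = 137839 - 37895 = 99944$)
$442011 + \frac{H}{243978} = 442011 + \frac{99944}{243978} = 442011 + 99944 \cdot \frac{1}{243978} = 442011 + \frac{49972}{121989} = \frac{53920529851}{121989}$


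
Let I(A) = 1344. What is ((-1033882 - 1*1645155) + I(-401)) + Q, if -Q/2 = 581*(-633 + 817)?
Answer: -2891501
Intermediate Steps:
Q = -213808 (Q = -1162*(-633 + 817) = -1162*184 = -2*106904 = -213808)
((-1033882 - 1*1645155) + I(-401)) + Q = ((-1033882 - 1*1645155) + 1344) - 213808 = ((-1033882 - 1645155) + 1344) - 213808 = (-2679037 + 1344) - 213808 = -2677693 - 213808 = -2891501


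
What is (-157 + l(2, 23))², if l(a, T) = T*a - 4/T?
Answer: 6538249/529 ≈ 12360.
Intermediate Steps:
l(a, T) = -4/T + T*a
(-157 + l(2, 23))² = (-157 + (-4/23 + 23*2))² = (-157 + (-4*1/23 + 46))² = (-157 + (-4/23 + 46))² = (-157 + 1054/23)² = (-2557/23)² = 6538249/529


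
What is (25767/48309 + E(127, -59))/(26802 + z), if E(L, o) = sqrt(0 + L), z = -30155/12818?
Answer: 15727686/790238348249 + 12818*sqrt(127)/343517881 ≈ 0.00044041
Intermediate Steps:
z = -30155/12818 (z = -30155*1/12818 = -30155/12818 ≈ -2.3526)
E(L, o) = sqrt(L)
(25767/48309 + E(127, -59))/(26802 + z) = (25767/48309 + sqrt(127))/(26802 - 30155/12818) = (25767*(1/48309) + sqrt(127))/(343517881/12818) = (8589/16103 + sqrt(127))*(12818/343517881) = 15727686/790238348249 + 12818*sqrt(127)/343517881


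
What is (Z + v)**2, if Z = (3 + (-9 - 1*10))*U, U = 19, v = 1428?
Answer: 1263376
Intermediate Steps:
Z = -304 (Z = (3 + (-9 - 1*10))*19 = (3 + (-9 - 10))*19 = (3 - 19)*19 = -16*19 = -304)
(Z + v)**2 = (-304 + 1428)**2 = 1124**2 = 1263376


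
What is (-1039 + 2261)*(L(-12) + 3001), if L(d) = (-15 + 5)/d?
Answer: 11004721/3 ≈ 3.6682e+6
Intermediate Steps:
L(d) = -10/d
(-1039 + 2261)*(L(-12) + 3001) = (-1039 + 2261)*(-10/(-12) + 3001) = 1222*(-10*(-1/12) + 3001) = 1222*(⅚ + 3001) = 1222*(18011/6) = 11004721/3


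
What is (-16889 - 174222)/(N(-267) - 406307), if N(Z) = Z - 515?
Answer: 191111/407089 ≈ 0.46946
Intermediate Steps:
N(Z) = -515 + Z
(-16889 - 174222)/(N(-267) - 406307) = (-16889 - 174222)/((-515 - 267) - 406307) = -191111/(-782 - 406307) = -191111/(-407089) = -191111*(-1/407089) = 191111/407089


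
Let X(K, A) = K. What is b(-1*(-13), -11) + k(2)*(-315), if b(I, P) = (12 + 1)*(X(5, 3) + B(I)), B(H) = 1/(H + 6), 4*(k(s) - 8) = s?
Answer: -99249/38 ≈ -2611.8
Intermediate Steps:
k(s) = 8 + s/4
B(H) = 1/(6 + H)
b(I, P) = 65 + 13/(6 + I) (b(I, P) = (12 + 1)*(5 + 1/(6 + I)) = 13*(5 + 1/(6 + I)) = 65 + 13/(6 + I))
b(-1*(-13), -11) + k(2)*(-315) = 13*(31 + 5*(-1*(-13)))/(6 - 1*(-13)) + (8 + (1/4)*2)*(-315) = 13*(31 + 5*13)/(6 + 13) + (8 + 1/2)*(-315) = 13*(31 + 65)/19 + (17/2)*(-315) = 13*(1/19)*96 - 5355/2 = 1248/19 - 5355/2 = -99249/38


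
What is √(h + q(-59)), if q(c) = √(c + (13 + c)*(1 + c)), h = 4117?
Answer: √(4117 + √2609) ≈ 64.561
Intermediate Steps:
q(c) = √(c + (1 + c)*(13 + c))
√(h + q(-59)) = √(4117 + √(13 + (-59)² + 15*(-59))) = √(4117 + √(13 + 3481 - 885)) = √(4117 + √2609)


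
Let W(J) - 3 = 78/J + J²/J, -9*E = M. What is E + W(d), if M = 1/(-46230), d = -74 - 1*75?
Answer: -9083640091/61994430 ≈ -146.52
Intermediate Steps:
d = -149 (d = -74 - 75 = -149)
M = -1/46230 ≈ -2.1631e-5
E = 1/416070 (E = -⅑*(-1/46230) = 1/416070 ≈ 2.4034e-6)
W(J) = 3 + J + 78/J (W(J) = 3 + (78/J + J²/J) = 3 + (78/J + J) = 3 + (J + 78/J) = 3 + J + 78/J)
E + W(d) = 1/416070 + (3 - 149 + 78/(-149)) = 1/416070 + (3 - 149 + 78*(-1/149)) = 1/416070 + (3 - 149 - 78/149) = 1/416070 - 21832/149 = -9083640091/61994430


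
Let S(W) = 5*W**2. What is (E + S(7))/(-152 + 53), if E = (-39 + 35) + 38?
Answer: -31/11 ≈ -2.8182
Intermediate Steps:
E = 34 (E = -4 + 38 = 34)
(E + S(7))/(-152 + 53) = (34 + 5*7**2)/(-152 + 53) = (34 + 5*49)/(-99) = -(34 + 245)/99 = -1/99*279 = -31/11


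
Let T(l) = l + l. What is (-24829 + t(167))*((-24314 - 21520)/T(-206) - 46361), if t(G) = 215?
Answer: 117254314843/103 ≈ 1.1384e+9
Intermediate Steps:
T(l) = 2*l
(-24829 + t(167))*((-24314 - 21520)/T(-206) - 46361) = (-24829 + 215)*((-24314 - 21520)/((2*(-206))) - 46361) = -24614*(-45834/(-412) - 46361) = -24614*(-45834*(-1/412) - 46361) = -24614*(22917/206 - 46361) = -24614*(-9527449/206) = 117254314843/103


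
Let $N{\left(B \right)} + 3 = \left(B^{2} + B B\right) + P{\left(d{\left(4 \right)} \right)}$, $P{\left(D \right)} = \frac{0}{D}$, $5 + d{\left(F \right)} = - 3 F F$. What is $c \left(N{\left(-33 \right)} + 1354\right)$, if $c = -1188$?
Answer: $-4192452$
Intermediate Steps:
$d{\left(F \right)} = -5 - 3 F^{2}$ ($d{\left(F \right)} = -5 + - 3 F F = -5 - 3 F^{2}$)
$P{\left(D \right)} = 0$
$N{\left(B \right)} = -3 + 2 B^{2}$ ($N{\left(B \right)} = -3 + \left(\left(B^{2} + B B\right) + 0\right) = -3 + \left(\left(B^{2} + B^{2}\right) + 0\right) = -3 + \left(2 B^{2} + 0\right) = -3 + 2 B^{2}$)
$c \left(N{\left(-33 \right)} + 1354\right) = - 1188 \left(\left(-3 + 2 \left(-33\right)^{2}\right) + 1354\right) = - 1188 \left(\left(-3 + 2 \cdot 1089\right) + 1354\right) = - 1188 \left(\left(-3 + 2178\right) + 1354\right) = - 1188 \left(2175 + 1354\right) = \left(-1188\right) 3529 = -4192452$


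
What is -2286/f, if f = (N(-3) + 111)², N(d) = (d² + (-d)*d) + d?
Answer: -127/648 ≈ -0.19599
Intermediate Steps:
N(d) = d (N(d) = (d² + (-d)*d) + d = (d² - d²) + d = 0 + d = d)
f = 11664 (f = (-3 + 111)² = 108² = 11664)
-2286/f = -2286/11664 = -2286*1/11664 = -127/648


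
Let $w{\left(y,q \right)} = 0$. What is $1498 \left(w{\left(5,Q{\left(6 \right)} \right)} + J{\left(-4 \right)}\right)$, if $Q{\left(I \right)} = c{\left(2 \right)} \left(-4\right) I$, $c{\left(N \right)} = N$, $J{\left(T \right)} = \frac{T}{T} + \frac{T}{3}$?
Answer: $- \frac{1498}{3} \approx -499.33$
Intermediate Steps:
$J{\left(T \right)} = 1 + \frac{T}{3}$ ($J{\left(T \right)} = 1 + T \frac{1}{3} = 1 + \frac{T}{3}$)
$Q{\left(I \right)} = - 8 I$ ($Q{\left(I \right)} = 2 \left(-4\right) I = - 8 I$)
$1498 \left(w{\left(5,Q{\left(6 \right)} \right)} + J{\left(-4 \right)}\right) = 1498 \left(0 + \left(1 + \frac{1}{3} \left(-4\right)\right)\right) = 1498 \left(0 + \left(1 - \frac{4}{3}\right)\right) = 1498 \left(0 - \frac{1}{3}\right) = 1498 \left(- \frac{1}{3}\right) = - \frac{1498}{3}$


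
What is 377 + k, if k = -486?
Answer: -109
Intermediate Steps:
377 + k = 377 - 486 = -109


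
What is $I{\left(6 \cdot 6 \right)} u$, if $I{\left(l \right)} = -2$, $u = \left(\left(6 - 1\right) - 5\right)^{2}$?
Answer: $0$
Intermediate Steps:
$u = 0$ ($u = \left(\left(6 - 1\right) - 5\right)^{2} = \left(5 - 5\right)^{2} = 0^{2} = 0$)
$I{\left(6 \cdot 6 \right)} u = \left(-2\right) 0 = 0$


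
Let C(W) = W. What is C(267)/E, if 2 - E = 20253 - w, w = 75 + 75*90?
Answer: -267/13426 ≈ -0.019887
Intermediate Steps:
w = 6825 (w = 75 + 6750 = 6825)
E = -13426 (E = 2 - (20253 - 1*6825) = 2 - (20253 - 6825) = 2 - 1*13428 = 2 - 13428 = -13426)
C(267)/E = 267/(-13426) = 267*(-1/13426) = -267/13426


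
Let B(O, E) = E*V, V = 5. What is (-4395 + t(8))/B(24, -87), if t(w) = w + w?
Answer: 151/15 ≈ 10.067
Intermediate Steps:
t(w) = 2*w
B(O, E) = 5*E (B(O, E) = E*5 = 5*E)
(-4395 + t(8))/B(24, -87) = (-4395 + 2*8)/((5*(-87))) = (-4395 + 16)/(-435) = -4379*(-1/435) = 151/15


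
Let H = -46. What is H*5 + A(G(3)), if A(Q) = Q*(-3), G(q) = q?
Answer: -239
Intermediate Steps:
A(Q) = -3*Q
H*5 + A(G(3)) = -46*5 - 3*3 = -230 - 9 = -239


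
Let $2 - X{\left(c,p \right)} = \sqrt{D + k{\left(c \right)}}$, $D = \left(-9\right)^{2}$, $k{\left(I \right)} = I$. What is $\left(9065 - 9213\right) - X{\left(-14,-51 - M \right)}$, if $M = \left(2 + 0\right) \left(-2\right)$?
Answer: $-150 + \sqrt{67} \approx -141.81$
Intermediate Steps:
$M = -4$ ($M = 2 \left(-2\right) = -4$)
$D = 81$
$X{\left(c,p \right)} = 2 - \sqrt{81 + c}$
$\left(9065 - 9213\right) - X{\left(-14,-51 - M \right)} = \left(9065 - 9213\right) - \left(2 - \sqrt{81 - 14}\right) = \left(9065 - 9213\right) - \left(2 - \sqrt{67}\right) = -148 - \left(2 - \sqrt{67}\right) = -150 + \sqrt{67}$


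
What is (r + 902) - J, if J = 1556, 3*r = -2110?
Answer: -4072/3 ≈ -1357.3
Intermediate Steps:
r = -2110/3 (r = (⅓)*(-2110) = -2110/3 ≈ -703.33)
(r + 902) - J = (-2110/3 + 902) - 1*1556 = 596/3 - 1556 = -4072/3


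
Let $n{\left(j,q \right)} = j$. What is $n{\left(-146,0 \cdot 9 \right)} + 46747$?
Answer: $46601$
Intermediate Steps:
$n{\left(-146,0 \cdot 9 \right)} + 46747 = -146 + 46747 = 46601$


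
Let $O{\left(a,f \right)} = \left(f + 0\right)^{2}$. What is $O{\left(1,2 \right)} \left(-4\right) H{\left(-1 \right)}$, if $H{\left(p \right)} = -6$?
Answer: $96$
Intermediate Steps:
$O{\left(a,f \right)} = f^{2}$
$O{\left(1,2 \right)} \left(-4\right) H{\left(-1 \right)} = 2^{2} \left(-4\right) \left(-6\right) = 4 \left(-4\right) \left(-6\right) = \left(-16\right) \left(-6\right) = 96$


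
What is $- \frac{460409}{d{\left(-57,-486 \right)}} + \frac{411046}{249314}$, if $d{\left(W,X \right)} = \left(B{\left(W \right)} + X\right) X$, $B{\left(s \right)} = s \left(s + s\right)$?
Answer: $\frac{657896882849}{364226811624} \approx 1.8063$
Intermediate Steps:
$B{\left(s \right)} = 2 s^{2}$ ($B{\left(s \right)} = s 2 s = 2 s^{2}$)
$d{\left(W,X \right)} = X \left(X + 2 W^{2}\right)$ ($d{\left(W,X \right)} = \left(2 W^{2} + X\right) X = \left(X + 2 W^{2}\right) X = X \left(X + 2 W^{2}\right)$)
$- \frac{460409}{d{\left(-57,-486 \right)}} + \frac{411046}{249314} = - \frac{460409}{\left(-486\right) \left(-486 + 2 \left(-57\right)^{2}\right)} + \frac{411046}{249314} = - \frac{460409}{\left(-486\right) \left(-486 + 2 \cdot 3249\right)} + 411046 \cdot \frac{1}{249314} = - \frac{460409}{\left(-486\right) \left(-486 + 6498\right)} + \frac{205523}{124657} = - \frac{460409}{\left(-486\right) 6012} + \frac{205523}{124657} = - \frac{460409}{-2921832} + \frac{205523}{124657} = \left(-460409\right) \left(- \frac{1}{2921832}\right) + \frac{205523}{124657} = \frac{460409}{2921832} + \frac{205523}{124657} = \frac{657896882849}{364226811624}$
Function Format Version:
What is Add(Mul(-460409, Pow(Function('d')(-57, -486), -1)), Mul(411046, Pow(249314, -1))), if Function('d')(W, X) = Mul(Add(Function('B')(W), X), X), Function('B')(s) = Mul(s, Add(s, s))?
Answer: Rational(657896882849, 364226811624) ≈ 1.8063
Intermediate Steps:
Function('B')(s) = Mul(2, Pow(s, 2)) (Function('B')(s) = Mul(s, Mul(2, s)) = Mul(2, Pow(s, 2)))
Function('d')(W, X) = Mul(X, Add(X, Mul(2, Pow(W, 2)))) (Function('d')(W, X) = Mul(Add(Mul(2, Pow(W, 2)), X), X) = Mul(Add(X, Mul(2, Pow(W, 2))), X) = Mul(X, Add(X, Mul(2, Pow(W, 2)))))
Add(Mul(-460409, Pow(Function('d')(-57, -486), -1)), Mul(411046, Pow(249314, -1))) = Add(Mul(-460409, Pow(Mul(-486, Add(-486, Mul(2, Pow(-57, 2)))), -1)), Mul(411046, Pow(249314, -1))) = Add(Mul(-460409, Pow(Mul(-486, Add(-486, Mul(2, 3249))), -1)), Mul(411046, Rational(1, 249314))) = Add(Mul(-460409, Pow(Mul(-486, Add(-486, 6498)), -1)), Rational(205523, 124657)) = Add(Mul(-460409, Pow(Mul(-486, 6012), -1)), Rational(205523, 124657)) = Add(Mul(-460409, Pow(-2921832, -1)), Rational(205523, 124657)) = Add(Mul(-460409, Rational(-1, 2921832)), Rational(205523, 124657)) = Add(Rational(460409, 2921832), Rational(205523, 124657)) = Rational(657896882849, 364226811624)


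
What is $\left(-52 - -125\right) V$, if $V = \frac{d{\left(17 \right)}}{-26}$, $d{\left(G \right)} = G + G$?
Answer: $- \frac{1241}{13} \approx -95.462$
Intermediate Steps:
$d{\left(G \right)} = 2 G$
$V = - \frac{17}{13}$ ($V = \frac{2 \cdot 17}{-26} = 34 \left(- \frac{1}{26}\right) = - \frac{17}{13} \approx -1.3077$)
$\left(-52 - -125\right) V = \left(-52 - -125\right) \left(- \frac{17}{13}\right) = \left(-52 + 125\right) \left(- \frac{17}{13}\right) = 73 \left(- \frac{17}{13}\right) = - \frac{1241}{13}$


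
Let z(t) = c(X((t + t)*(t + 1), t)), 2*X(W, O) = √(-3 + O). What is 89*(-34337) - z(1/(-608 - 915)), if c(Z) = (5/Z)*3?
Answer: -3055993 + 3*I*√6960110/457 ≈ -3.056e+6 + 17.319*I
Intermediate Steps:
X(W, O) = √(-3 + O)/2
c(Z) = 15/Z
z(t) = 30/√(-3 + t) (z(t) = 15/((√(-3 + t)/2)) = 15*(2/√(-3 + t)) = 30/√(-3 + t))
89*(-34337) - z(1/(-608 - 915)) = 89*(-34337) - 30/√(-3 + 1/(-608 - 915)) = -3055993 - 30/√(-3 + 1/(-1523)) = -3055993 - 30/√(-3 - 1/1523) = -3055993 - 30/√(-4570/1523) = -3055993 - 30*(-I*√6960110/4570) = -3055993 - (-3)*I*√6960110/457 = -3055993 + 3*I*√6960110/457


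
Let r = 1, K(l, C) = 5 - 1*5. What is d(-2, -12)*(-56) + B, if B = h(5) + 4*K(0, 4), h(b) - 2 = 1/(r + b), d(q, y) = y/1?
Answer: 4045/6 ≈ 674.17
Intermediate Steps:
K(l, C) = 0 (K(l, C) = 5 - 5 = 0)
d(q, y) = y (d(q, y) = y*1 = y)
h(b) = 2 + 1/(1 + b)
B = 13/6 (B = (3 + 2*5)/(1 + 5) + 4*0 = (3 + 10)/6 + 0 = (⅙)*13 + 0 = 13/6 + 0 = 13/6 ≈ 2.1667)
d(-2, -12)*(-56) + B = -12*(-56) + 13/6 = 672 + 13/6 = 4045/6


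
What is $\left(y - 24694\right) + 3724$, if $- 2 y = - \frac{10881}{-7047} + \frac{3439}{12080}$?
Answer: $- \frac{132237553019}{6305760} \approx -20971.0$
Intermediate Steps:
$y = - \frac{5765819}{6305760}$ ($y = - \frac{- \frac{10881}{-7047} + \frac{3439}{12080}}{2} = - \frac{\left(-10881\right) \left(- \frac{1}{7047}\right) + 3439 \cdot \frac{1}{12080}}{2} = - \frac{\frac{403}{261} + \frac{3439}{12080}}{2} = \left(- \frac{1}{2}\right) \frac{5765819}{3152880} = - \frac{5765819}{6305760} \approx -0.91437$)
$\left(y - 24694\right) + 3724 = \left(- \frac{5765819}{6305760} - 24694\right) + 3724 = - \frac{155720203259}{6305760} + 3724 = - \frac{132237553019}{6305760}$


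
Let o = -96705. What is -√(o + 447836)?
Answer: -√351131 ≈ -592.56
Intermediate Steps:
-√(o + 447836) = -√(-96705 + 447836) = -√351131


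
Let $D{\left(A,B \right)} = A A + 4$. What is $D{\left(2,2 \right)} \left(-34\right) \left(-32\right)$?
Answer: $8704$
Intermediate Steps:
$D{\left(A,B \right)} = 4 + A^{2}$ ($D{\left(A,B \right)} = A^{2} + 4 = 4 + A^{2}$)
$D{\left(2,2 \right)} \left(-34\right) \left(-32\right) = \left(4 + 2^{2}\right) \left(-34\right) \left(-32\right) = \left(4 + 4\right) \left(-34\right) \left(-32\right) = 8 \left(-34\right) \left(-32\right) = \left(-272\right) \left(-32\right) = 8704$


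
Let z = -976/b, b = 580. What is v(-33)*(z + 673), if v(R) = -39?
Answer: -3796299/145 ≈ -26181.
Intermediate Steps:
z = -244/145 (z = -976/580 = -976*1/580 = -244/145 ≈ -1.6828)
v(-33)*(z + 673) = -39*(-244/145 + 673) = -39*97341/145 = -3796299/145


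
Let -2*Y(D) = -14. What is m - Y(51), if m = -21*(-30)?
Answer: 623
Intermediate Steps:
m = 630
Y(D) = 7 (Y(D) = -1/2*(-14) = 7)
m - Y(51) = 630 - 1*7 = 630 - 7 = 623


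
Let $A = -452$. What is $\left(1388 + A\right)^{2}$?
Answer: $876096$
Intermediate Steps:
$\left(1388 + A\right)^{2} = \left(1388 - 452\right)^{2} = 936^{2} = 876096$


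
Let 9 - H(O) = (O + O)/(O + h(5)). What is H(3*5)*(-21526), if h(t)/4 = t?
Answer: -1226982/7 ≈ -1.7528e+5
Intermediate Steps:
h(t) = 4*t
H(O) = 9 - 2*O/(20 + O) (H(O) = 9 - (O + O)/(O + 4*5) = 9 - 2*O/(O + 20) = 9 - 2*O/(20 + O))
H(3*5)*(-21526) = ((180 + 7*(3*5))/(20 + 3*5))*(-21526) = ((180 + 7*15)/(20 + 15))*(-21526) = ((180 + 105)/35)*(-21526) = ((1/35)*285)*(-21526) = (57/7)*(-21526) = -1226982/7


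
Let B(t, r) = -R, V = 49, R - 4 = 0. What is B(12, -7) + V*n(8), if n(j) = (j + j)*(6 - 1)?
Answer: 3916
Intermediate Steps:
R = 4 (R = 4 + 0 = 4)
n(j) = 10*j (n(j) = (2*j)*5 = 10*j)
B(t, r) = -4 (B(t, r) = -1*4 = -4)
B(12, -7) + V*n(8) = -4 + 49*(10*8) = -4 + 49*80 = -4 + 3920 = 3916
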